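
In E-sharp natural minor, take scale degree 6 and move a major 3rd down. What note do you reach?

Scale degree 6 of E# natural minor is C#.
A major third (4 semitones) below C# lands on the letter A, giving A.

A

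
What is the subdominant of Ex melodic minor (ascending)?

Degree 4 takes the letter 3 steps above E, which is A.
In melodic minor (ascending), degree 4 sits 5 semitones above the tonic. E## + 5 semitones is pitch class 11, spelled on A as A##.

A##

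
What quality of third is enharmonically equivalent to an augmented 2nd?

An augmented second spans 3 semitones.
A third spanning 3 semitones is minor (the major third is 4).

minor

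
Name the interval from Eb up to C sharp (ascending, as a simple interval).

The letter names run E→C, a span of 5 letter steps, so the interval is some kind of sixth.
Eb to C# is 10 semitones. A major sixth is 9, so 10 makes it augmented.

augmented sixth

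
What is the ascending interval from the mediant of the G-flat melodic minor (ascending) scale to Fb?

The mediant of Gb melodic minor (ascending) is Bbb.
Bbb up to Fb: letters B→F make it a fifth; 7 semitones makes it perfect.

perfect fifth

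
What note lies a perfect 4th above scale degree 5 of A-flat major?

Scale degree 5 of Ab major is Eb.
A perfect fourth (5 semitones) above Eb lands on the letter A, giving Ab.

Ab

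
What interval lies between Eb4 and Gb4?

Counting letters E–F–G gives a third.
Eb→Gb = 3 semitones, 1 narrower than the major third (4), so minor.

minor third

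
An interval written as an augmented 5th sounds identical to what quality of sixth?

minor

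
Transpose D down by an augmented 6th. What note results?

Fb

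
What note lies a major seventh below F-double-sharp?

A seventh below F lands on the letter G.
A major seventh spans 11 semitones, so F## moves to pitch class 8. On the letter G that is G#.

G#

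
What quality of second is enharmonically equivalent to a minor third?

augmented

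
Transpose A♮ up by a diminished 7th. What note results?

Gb

A up a major seventh is G#, so the target letter is G.
From A, a diminished seventh is 9 semitones up: Gb.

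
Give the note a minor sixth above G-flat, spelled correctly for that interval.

Ebb

A sixth above G lands on the letter E.
A minor sixth spans 8 semitones, so Gb moves to pitch class 2. On the letter E that is Ebb.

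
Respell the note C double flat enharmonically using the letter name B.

Plain B sits 1 semitone above Cbb, so on the letter B the same pitch needs a flat: Bb.

Bb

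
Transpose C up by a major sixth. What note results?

A

A sixth above C lands on the letter A.
A major sixth spans 9 semitones, so C moves to pitch class 9. On the letter A that is A.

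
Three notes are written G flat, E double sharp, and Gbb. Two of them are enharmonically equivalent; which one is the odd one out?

Gbb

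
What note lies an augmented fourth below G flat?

Dbb

A fourth below G lands on the letter D.
An augmented fourth spans 6 semitones, so Gb moves to pitch class 0. On the letter D that is Dbb.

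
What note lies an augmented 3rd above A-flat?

C#

A third above A lands on the letter C.
An augmented third spans 5 semitones, so Ab moves to pitch class 1. On the letter C that is C#.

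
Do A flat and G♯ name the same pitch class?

Yes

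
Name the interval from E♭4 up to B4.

The letter names run E→B, a span of 4 letter steps, so the interval is some kind of fifth.
Eb to B is 8 semitones. A perfect fifth is 7, so 8 makes it augmented.

augmented fifth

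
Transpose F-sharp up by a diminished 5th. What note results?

C

A fifth above F lands on the letter C.
A diminished fifth spans 6 semitones, so F# moves to pitch class 0. On the letter C that is C.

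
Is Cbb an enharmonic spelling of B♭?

Yes

Cbb = pitch class 10 and Bb = pitch class 10 — the same pitch class, so they are enharmonic equivalents.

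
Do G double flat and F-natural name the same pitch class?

Yes

Gbb is pitch class 5; F is pitch class 5.
All spellings map to pitch class 5, so they are enharmonically equivalent.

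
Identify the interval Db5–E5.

augmented second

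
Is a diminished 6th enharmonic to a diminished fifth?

No

A diminished sixth spans 7 semitones; a diminished fifth spans 6.
The spans differ, so they are not enharmonic equivalents.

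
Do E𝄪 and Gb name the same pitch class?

E## is pitch class 6; Gb is pitch class 6.
All spellings map to pitch class 6, so they are enharmonically equivalent.

Yes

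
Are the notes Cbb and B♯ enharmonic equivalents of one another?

Cbb is pitch class 10; B# is pitch class 0.
The pitch classes differ (10 vs. 0), so they are not enharmonic equivalents.

No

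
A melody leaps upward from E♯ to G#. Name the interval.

minor third

The letter names run E→G, a span of 2 letter steps, so the interval is some kind of third.
E# to G# is 3 semitones. A major third is 4, so 3 makes it minor.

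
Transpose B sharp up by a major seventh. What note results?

A##

A seventh above B lands on the letter A.
A major seventh spans 11 semitones, so B# moves to pitch class 11. On the letter A that is A##.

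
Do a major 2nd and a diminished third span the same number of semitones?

Yes

A major second spans 2 semitones; a diminished third spans 2.
They are enharmonically equivalent.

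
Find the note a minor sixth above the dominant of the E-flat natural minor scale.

The dominant of Eb natural minor is Bb.
A minor sixth (8 semitones) above Bb lands on the letter G, giving Gb.

Gb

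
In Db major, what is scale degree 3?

F

The Db major scale runs Db Eb F Gb Ab Bb C.
Degree 3 is F.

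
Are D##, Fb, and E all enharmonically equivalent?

D## = pitch class 4 and Fb = pitch class 4 and E = pitch class 4 — the same pitch class, so they are enharmonic equivalents.

Yes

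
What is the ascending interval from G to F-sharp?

Counting letters G–A–B–C–D–E–F gives a seventh.
G→F# = 11 semitones, exactly the major seventh.

major seventh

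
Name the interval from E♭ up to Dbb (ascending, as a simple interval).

Counting letters E–F–G–A–B–C–D gives a seventh.
Eb→Dbb = 9 semitones, 2 narrower than the major seventh (11), so diminished.

diminished seventh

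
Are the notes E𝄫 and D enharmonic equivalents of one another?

Yes

Ebb = pitch class 2 and D = pitch class 2 — the same pitch class, so they are enharmonic equivalents.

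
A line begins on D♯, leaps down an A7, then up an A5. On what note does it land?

B

An augmented seventh down from D# is Eb (letter E, 12 semitones down).
An augmented fifth up from Eb is B (letter B, 8 semitones up).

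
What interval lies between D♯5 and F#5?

Counting letters D–E–F gives a third.
D#→F# = 3 semitones, 1 narrower than the major third (4), so minor.

minor third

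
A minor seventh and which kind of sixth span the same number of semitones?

A minor seventh spans 10 semitones.
A sixth spanning 10 semitones is augmented (the major sixth is 9).

augmented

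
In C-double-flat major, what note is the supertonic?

Degree 2 takes the letter 1 step above C, which is D.
In major, degree 2 sits 2 semitones above the tonic. Cbb + 2 semitones is pitch class 0, spelled on D as Dbb.

Dbb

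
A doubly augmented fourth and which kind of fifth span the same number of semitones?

perfect

A doubly augmented fourth spans 7 semitones.
A fifth spanning 7 semitones is perfect (the perfect fifth is 7).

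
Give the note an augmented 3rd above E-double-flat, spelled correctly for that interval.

G

A third above E lands on the letter G.
An augmented third spans 5 semitones, so Ebb moves to pitch class 7. On the letter G that is G.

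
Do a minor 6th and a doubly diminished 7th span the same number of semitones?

Yes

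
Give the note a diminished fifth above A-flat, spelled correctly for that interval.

A up a perfect fifth is E, so the target letter is E.
From Ab, a diminished fifth is 6 semitones up: Ebb.

Ebb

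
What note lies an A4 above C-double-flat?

Fb

A fourth above C lands on the letter F.
An augmented fourth spans 6 semitones, so Cbb moves to pitch class 4. On the letter F that is Fb.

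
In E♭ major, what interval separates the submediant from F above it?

perfect fourth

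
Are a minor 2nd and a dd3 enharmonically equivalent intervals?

Yes

A minor second spans 1 semitone; a doubly diminished third spans 1.
They are enharmonically equivalent.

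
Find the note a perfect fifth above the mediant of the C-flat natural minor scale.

Bbb

The mediant of Cb natural minor is Ebb.
A perfect fifth (7 semitones) above Ebb lands on the letter B, giving Bbb.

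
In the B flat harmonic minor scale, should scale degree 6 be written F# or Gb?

Gb

Each scale degree takes a distinct letter name. Degree 6 of a scale on B must use the letter G.
Gb and F# are enharmonically the same pitch, but only Gb uses the letter G, so it is the correct spelling here.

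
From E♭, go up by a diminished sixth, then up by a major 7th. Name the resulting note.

Bbb

A diminished sixth up from Eb is Cbb (letter C, 7 semitones up).
A major seventh up from Cbb is Bbb (letter B, 11 semitones up).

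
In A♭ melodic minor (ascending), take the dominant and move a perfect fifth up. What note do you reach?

The dominant of Ab melodic minor (ascending) is Eb.
A perfect fifth (7 semitones) above Eb lands on the letter B, giving Bb.

Bb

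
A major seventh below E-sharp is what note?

A seventh below E lands on the letter F.
A major seventh spans 11 semitones, so E# moves to pitch class 6. On the letter F that is F#.

F#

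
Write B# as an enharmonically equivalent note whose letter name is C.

C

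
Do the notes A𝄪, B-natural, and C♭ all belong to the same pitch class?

Yes

A## is pitch class 11; B is pitch class 11; Cb is pitch class 11.
All spellings map to pitch class 11, so they are enharmonically equivalent.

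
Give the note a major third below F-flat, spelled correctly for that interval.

Dbb

F down a major third is Db, so the target letter is D.
From Fb, a major third is 4 semitones down: Dbb.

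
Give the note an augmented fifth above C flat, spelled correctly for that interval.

G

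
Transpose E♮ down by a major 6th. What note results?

G

E down a major sixth is G, so the target letter is G.
From E, a major sixth is 9 semitones down: G.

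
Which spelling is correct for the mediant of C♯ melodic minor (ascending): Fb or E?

Each scale degree takes a distinct letter name. Degree 3 of a scale on C must use the letter E.
E and Fb are enharmonically the same pitch, but only E uses the letter E, so it is the correct spelling here.

E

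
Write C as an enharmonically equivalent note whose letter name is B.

B#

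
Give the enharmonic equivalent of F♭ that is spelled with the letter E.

Plain E sits at the same pitch as Fb, so on the letter E the same pitch needs a natural: E.

E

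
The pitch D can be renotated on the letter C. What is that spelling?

D is pitch class 2. The letter C alone is pitch class 0.
To reach pitch class 2 from C requires an offset of +2 semitones, i.e. double sharp: C##.

C##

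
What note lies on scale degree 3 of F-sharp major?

The F# major scale runs F# G# A# B C# D# E#.
Degree 3 is A#.

A#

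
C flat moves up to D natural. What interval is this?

The letter names run C→D, a span of 1 letter step, so the interval is some kind of second.
Cb to D is 3 semitones. A major second is 2, so 3 makes it augmented.

augmented second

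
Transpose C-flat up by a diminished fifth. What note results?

Gbb

A fifth above C lands on the letter G.
A diminished fifth spans 6 semitones, so Cb moves to pitch class 5. On the letter G that is Gbb.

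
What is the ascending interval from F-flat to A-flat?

Counting letters F–G–A gives a third.
Fb→Ab = 4 semitones, exactly the major third.

major third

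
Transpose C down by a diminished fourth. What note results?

A fourth below C lands on the letter G.
A diminished fourth spans 4 semitones, so C moves to pitch class 8. On the letter G that is G#.

G#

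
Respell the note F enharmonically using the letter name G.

Gbb

Plain G sits 2 semitones above F, so on the letter G the same pitch needs a double flat: Gbb.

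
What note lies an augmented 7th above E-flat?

E up a major seventh is D#, so the target letter is D.
From Eb, an augmented seventh is 12 semitones up: D#.

D#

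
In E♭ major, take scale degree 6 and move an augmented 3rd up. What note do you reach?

Scale degree 6 of Eb major is C.
An augmented third (5 semitones) above C lands on the letter E, giving E#.

E#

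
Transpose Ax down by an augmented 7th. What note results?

A down a major seventh is Bb, so the target letter is B.
From A##, an augmented seventh is 12 semitones down: B.

B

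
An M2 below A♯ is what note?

G#

A down a major second is G, so the target letter is G.
From A#, a major second is 2 semitones down: G#.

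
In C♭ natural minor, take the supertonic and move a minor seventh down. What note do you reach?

The supertonic of Cb natural minor is Db.
A minor seventh (10 semitones) below Db lands on the letter E, giving Eb.

Eb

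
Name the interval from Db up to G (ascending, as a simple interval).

The letter names run D→G, a span of 3 letter steps, so the interval is some kind of fourth.
Db to G is 6 semitones. A perfect fourth is 5, so 6 makes it augmented.

augmented fourth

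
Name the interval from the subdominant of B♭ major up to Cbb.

diminished sixth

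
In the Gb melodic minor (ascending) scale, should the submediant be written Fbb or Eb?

Eb

Each scale degree takes a distinct letter name. Degree 6 of a scale on G must use the letter E.
Eb and Fbb are enharmonically the same pitch, but only Eb uses the letter E, so it is the correct spelling here.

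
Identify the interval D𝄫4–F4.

The letter names run D→F, a span of 2 letter steps, so the interval is some kind of third.
Dbb to F is 5 semitones. A major third is 4, so 5 makes it augmented.

augmented third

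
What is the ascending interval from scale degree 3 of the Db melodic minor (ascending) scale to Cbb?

diminished fifth

Scale degree 3 of Db melodic minor (ascending) is Fb.
Fb up to Cbb: letters F→C make it a fifth; 6 semitones makes it diminished.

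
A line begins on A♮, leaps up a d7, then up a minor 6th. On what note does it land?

Ebb

A diminished seventh up from A is Gb (letter G, 9 semitones up).
A minor sixth up from Gb is Ebb (letter E, 8 semitones up).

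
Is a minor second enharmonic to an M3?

No

A minor second spans 1 semitone; a major third spans 4.
The spans differ, so they are not enharmonic equivalents.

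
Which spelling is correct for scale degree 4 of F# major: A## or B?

Each scale degree takes a distinct letter name. Degree 4 of a scale on F must use the letter B.
B and A## are enharmonically the same pitch, but only B uses the letter B, so it is the correct spelling here.

B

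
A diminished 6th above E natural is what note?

A sixth above E lands on the letter C.
A diminished sixth spans 7 semitones, so E moves to pitch class 11. On the letter C that is Cb.

Cb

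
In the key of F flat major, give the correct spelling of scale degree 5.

Cb

The Fb major scale runs Fb Gb Ab Bbb Cb Db Eb.
Degree 5 is Cb.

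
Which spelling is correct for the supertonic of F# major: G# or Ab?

Each scale degree takes a distinct letter name. Degree 2 of a scale on F must use the letter G.
G# and Ab are enharmonically the same pitch, but only G# uses the letter G, so it is the correct spelling here.

G#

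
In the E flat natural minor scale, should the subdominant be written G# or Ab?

Each scale degree takes a distinct letter name. Degree 4 of a scale on E must use the letter A.
Ab and G# are enharmonically the same pitch, but only Ab uses the letter A, so it is the correct spelling here.

Ab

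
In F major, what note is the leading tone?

E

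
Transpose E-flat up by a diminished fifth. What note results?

E up a perfect fifth is B, so the target letter is B.
From Eb, a diminished fifth is 6 semitones up: Bbb.

Bbb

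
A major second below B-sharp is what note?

A second below B lands on the letter A.
A major second spans 2 semitones, so B# moves to pitch class 10. On the letter A that is A#.

A#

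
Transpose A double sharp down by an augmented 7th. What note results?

A down a major seventh is Bb, so the target letter is B.
From A##, an augmented seventh is 12 semitones down: B.

B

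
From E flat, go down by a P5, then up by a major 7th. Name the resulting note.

A perfect fifth down from Eb is Ab (letter A, 7 semitones down).
A major seventh up from Ab is G (letter G, 11 semitones up).

G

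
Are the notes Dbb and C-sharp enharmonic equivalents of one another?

No

Dbb is pitch class 0; C# is pitch class 1.
The pitch classes differ (0 vs. 1), so they are not enharmonic equivalents.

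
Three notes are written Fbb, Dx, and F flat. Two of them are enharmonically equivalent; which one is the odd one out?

Fbb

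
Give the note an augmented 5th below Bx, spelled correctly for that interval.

A fifth below B lands on the letter E.
An augmented fifth spans 8 semitones, so B## moves to pitch class 5. On the letter E that is E#.

E#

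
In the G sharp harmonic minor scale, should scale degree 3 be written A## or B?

Each scale degree takes a distinct letter name. Degree 3 of a scale on G must use the letter B.
B and A## are enharmonically the same pitch, but only B uses the letter B, so it is the correct spelling here.

B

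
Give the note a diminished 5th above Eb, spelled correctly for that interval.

A fifth above E lands on the letter B.
A diminished fifth spans 6 semitones, so Eb moves to pitch class 9. On the letter B that is Bbb.

Bbb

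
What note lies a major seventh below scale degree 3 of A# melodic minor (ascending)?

D

Scale degree 3 of A# melodic minor (ascending) is C#.
A major seventh (11 semitones) below C# lands on the letter D, giving D.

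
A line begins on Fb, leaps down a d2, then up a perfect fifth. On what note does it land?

A diminished second down from Fb is E (letter E, 0 semitones down).
A perfect fifth up from E is B (letter B, 7 semitones up).

B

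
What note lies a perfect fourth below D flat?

A fourth below D lands on the letter A.
A perfect fourth spans 5 semitones, so Db moves to pitch class 8. On the letter A that is Ab.

Ab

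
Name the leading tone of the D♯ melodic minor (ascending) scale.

C##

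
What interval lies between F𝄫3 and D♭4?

The letter names run F→D, a span of 5 letter steps, so the interval is some kind of sixth.
Fbb to Db is 10 semitones. A major sixth is 9, so 10 makes it augmented.

augmented sixth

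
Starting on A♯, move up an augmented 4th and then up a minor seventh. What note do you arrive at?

An augmented fourth up from A# is D## (letter D, 6 semitones up).
A minor seventh up from D## is C## (letter C, 10 semitones up).

C##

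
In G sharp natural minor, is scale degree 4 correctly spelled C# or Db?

Each scale degree takes a distinct letter name. Degree 4 of a scale on G must use the letter C.
C# and Db are enharmonically the same pitch, but only C# uses the letter C, so it is the correct spelling here.

C#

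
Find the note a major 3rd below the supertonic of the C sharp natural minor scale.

The supertonic of C# natural minor is D#.
A major third (4 semitones) below D# lands on the letter B, giving B.

B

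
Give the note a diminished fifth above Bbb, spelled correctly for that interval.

Fbb

B up a perfect fifth is F#, so the target letter is F.
From Bbb, a diminished fifth is 6 semitones up: Fbb.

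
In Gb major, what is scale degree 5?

Db

Degree 5 takes the letter 4 steps above G, which is D.
In major, degree 5 sits 7 semitones above the tonic. Gb + 7 semitones is pitch class 1, spelled on D as Db.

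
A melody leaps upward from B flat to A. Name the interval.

major seventh

The letter names run B→A, a span of 6 letter steps, so the interval is some kind of seventh.
Bb to A is 11 semitones. A major seventh is 11, so 11 makes it major.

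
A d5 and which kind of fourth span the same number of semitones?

A diminished fifth spans 6 semitones.
A fourth spanning 6 semitones is augmented (the perfect fourth is 5).

augmented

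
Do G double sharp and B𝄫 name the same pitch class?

G## is pitch class 9; Bbb is pitch class 9.
All spellings map to pitch class 9, so they are enharmonically equivalent.

Yes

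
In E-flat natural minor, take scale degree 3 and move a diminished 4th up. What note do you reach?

Cbb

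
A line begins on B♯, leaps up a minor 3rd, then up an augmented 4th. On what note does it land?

G##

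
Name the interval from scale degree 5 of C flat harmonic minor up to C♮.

augmented fourth

Scale degree 5 of Cb harmonic minor is Gb.
Gb up to C: letters G→C make it a fourth; 6 semitones makes it augmented.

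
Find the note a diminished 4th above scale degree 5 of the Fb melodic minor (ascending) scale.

Fbb

Scale degree 5 of Fb melodic minor (ascending) is Cb.
A diminished fourth (4 semitones) above Cb lands on the letter F, giving Fbb.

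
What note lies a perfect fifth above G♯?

G up a perfect fifth is D, so the target letter is D.
From G#, a perfect fifth is 7 semitones up: D#.

D#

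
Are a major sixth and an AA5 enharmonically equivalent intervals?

A major sixth spans 9 semitones; a doubly augmented fifth spans 9.
They are enharmonically equivalent.

Yes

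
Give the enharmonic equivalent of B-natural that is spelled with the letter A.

A##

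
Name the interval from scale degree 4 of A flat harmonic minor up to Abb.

diminished fifth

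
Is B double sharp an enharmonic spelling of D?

Two spellings are enharmonically equivalent only if they share a pitch class.
Here B## → 1, D → 2; 1 ≠ 2, so they are not.

No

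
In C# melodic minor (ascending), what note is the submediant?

The C# melodic minor (ascending) scale runs C# D# E F# G# A# B#.
Degree 6 is A#.

A#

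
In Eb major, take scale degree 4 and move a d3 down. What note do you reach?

Scale degree 4 of Eb major is Ab.
A diminished third (2 semitones) below Ab lands on the letter F, giving F#.

F#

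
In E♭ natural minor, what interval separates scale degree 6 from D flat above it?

Scale degree 6 of Eb natural minor is Cb.
Cb up to Db: letters C→D make it a second; 2 semitones makes it major.

major second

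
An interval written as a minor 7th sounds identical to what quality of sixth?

augmented

A minor seventh spans 10 semitones.
A sixth spanning 10 semitones is augmented (the major sixth is 9).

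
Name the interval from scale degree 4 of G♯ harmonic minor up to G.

Scale degree 4 of G# harmonic minor is C#.
C# up to G: letters C→G make it a fifth; 6 semitones makes it diminished.

diminished fifth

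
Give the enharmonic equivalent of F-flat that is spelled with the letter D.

Fb is pitch class 4. The letter D alone is pitch class 2.
To reach pitch class 4 from D requires an offset of +2 semitones, i.e. double sharp: D##.

D##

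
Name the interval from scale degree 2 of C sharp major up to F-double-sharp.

major third

Scale degree 2 of C# major is D#.
D# up to F##: letters D→F make it a third; 4 semitones makes it major.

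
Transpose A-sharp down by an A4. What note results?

A fourth below A lands on the letter E.
An augmented fourth spans 6 semitones, so A# moves to pitch class 4. On the letter E that is E.

E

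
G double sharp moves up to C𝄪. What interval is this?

perfect fourth

The letter names run G→C, a span of 3 letter steps, so the interval is some kind of fourth.
G## to C## is 5 semitones. A perfect fourth is 5, so 5 makes it perfect.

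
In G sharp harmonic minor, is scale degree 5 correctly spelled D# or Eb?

D#

Each scale degree takes a distinct letter name. Degree 5 of a scale on G must use the letter D.
D# and Eb are enharmonically the same pitch, but only D# uses the letter D, so it is the correct spelling here.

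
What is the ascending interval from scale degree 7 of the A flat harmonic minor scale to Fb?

Scale degree 7 of Ab harmonic minor is G.
G up to Fb: letters G→F make it a seventh; 9 semitones makes it diminished.

diminished seventh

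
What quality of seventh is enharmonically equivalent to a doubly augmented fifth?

diminished

A doubly augmented fifth spans 9 semitones.
A seventh spanning 9 semitones is diminished (the major seventh is 11).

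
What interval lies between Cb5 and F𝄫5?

Counting letters C–D–E–F gives a fourth.
Cb→Fbb = 4 semitones, 1 narrower than the perfect fourth (5), so diminished.

diminished fourth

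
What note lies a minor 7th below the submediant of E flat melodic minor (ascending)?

D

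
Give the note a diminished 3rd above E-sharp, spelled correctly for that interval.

G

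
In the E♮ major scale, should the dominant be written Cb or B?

B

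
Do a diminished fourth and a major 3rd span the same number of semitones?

A diminished fourth spans 4 semitones; a major third spans 4.
They are enharmonically equivalent.

Yes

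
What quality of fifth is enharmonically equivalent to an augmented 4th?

diminished

An augmented fourth spans 6 semitones.
A fifth spanning 6 semitones is diminished (the perfect fifth is 7).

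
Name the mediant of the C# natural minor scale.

Degree 3 takes the letter 2 steps above C, which is E.
In natural minor, degree 3 sits 3 semitones above the tonic. C# + 3 semitones is pitch class 4, spelled on E as E.

E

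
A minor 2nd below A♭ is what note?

G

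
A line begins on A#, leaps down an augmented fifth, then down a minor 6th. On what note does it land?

An augmented fifth down from A# is D (letter D, 8 semitones down).
A minor sixth down from D is F# (letter F, 8 semitones down).

F#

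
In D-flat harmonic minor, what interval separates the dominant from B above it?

augmented second

The dominant of Db harmonic minor is Ab.
Ab up to B: letters A→B make it a second; 3 semitones makes it augmented.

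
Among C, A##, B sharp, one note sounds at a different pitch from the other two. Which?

In 12-tone equal temperament, enharmonic equivalents share a pitch class. C is pitch class 0; A## is pitch class 11; B# is pitch class 0.
C and B# share pitch class 0, while A## is pitch class 11.

A##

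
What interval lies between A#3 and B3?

Counting letters A–B gives a second.
A#→B = 1 semitone, 1 narrower than the major second (2), so minor.

minor second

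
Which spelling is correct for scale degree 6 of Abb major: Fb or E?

Fb

Each scale degree takes a distinct letter name. Degree 6 of a scale on A must use the letter F.
Fb and E are enharmonically the same pitch, but only Fb uses the letter F, so it is the correct spelling here.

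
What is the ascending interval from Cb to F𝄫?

diminished fourth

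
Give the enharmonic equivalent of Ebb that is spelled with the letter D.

D

Ebb is pitch class 2. The letter D alone is pitch class 2.
Pitch class 2 on D needs no accidental: D.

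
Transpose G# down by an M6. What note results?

B

G down a major sixth is Bb, so the target letter is B.
From G#, a major sixth is 9 semitones down: B.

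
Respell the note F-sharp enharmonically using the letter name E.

F# is pitch class 6. The letter E alone is pitch class 4.
To reach pitch class 6 from E requires an offset of +2 semitones, i.e. double sharp: E##.

E##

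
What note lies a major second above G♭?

G up a major second is A, so the target letter is A.
From Gb, a major second is 2 semitones up: Ab.

Ab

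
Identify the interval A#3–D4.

Counting letters A–B–C–D gives a fourth.
A#→D = 4 semitones, 1 narrower than the perfect fourth (5), so diminished.

diminished fourth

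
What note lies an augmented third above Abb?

C

A up a major third is C#, so the target letter is C.
From Abb, an augmented third is 5 semitones up: C.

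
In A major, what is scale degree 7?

G#

The A major scale runs A B C# D E F# G#.
Degree 7 is G#.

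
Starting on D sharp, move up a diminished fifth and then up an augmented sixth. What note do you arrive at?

F##

A diminished fifth up from D# is A (letter A, 6 semitones up).
An augmented sixth up from A is F## (letter F, 10 semitones up).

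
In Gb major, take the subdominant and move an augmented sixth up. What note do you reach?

The subdominant of Gb major is Cb.
An augmented sixth (10 semitones) above Cb lands on the letter A, giving A.

A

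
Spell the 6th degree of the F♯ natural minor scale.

D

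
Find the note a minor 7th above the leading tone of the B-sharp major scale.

The leading tone of B# major is A##.
A minor seventh (10 semitones) above A## lands on the letter G, giving G##.

G##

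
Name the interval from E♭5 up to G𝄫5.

Counting letters E–F–G gives a third.
Eb→Gbb = 2 semitones, 2 narrower than the major third (4), so diminished.

diminished third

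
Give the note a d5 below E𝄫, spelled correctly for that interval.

E down a perfect fifth is A, so the target letter is A.
From Ebb, a diminished fifth is 6 semitones down: Ab.

Ab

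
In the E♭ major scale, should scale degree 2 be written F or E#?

F

Each scale degree takes a distinct letter name. Degree 2 of a scale on E must use the letter F.
F and E# are enharmonically the same pitch, but only F uses the letter F, so it is the correct spelling here.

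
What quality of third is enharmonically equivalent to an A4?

doubly augmented

An augmented fourth spans 6 semitones.
A third spanning 6 semitones is doubly augmented (the major third is 4).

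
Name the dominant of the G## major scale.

D##

Degree 5 takes the letter 4 steps above G, which is D.
In major, degree 5 sits 7 semitones above the tonic. G## + 7 semitones is pitch class 4, spelled on D as D##.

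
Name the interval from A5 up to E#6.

augmented fifth

Counting letters A–B–C–D–E gives a fifth.
A→E# = 8 semitones, 1 wider than the perfect fifth (7), so augmented.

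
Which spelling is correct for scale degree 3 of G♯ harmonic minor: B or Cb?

B

Each scale degree takes a distinct letter name. Degree 3 of a scale on G must use the letter B.
B and Cb are enharmonically the same pitch, but only B uses the letter B, so it is the correct spelling here.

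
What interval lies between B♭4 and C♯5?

The letter names run B→C, a span of 1 letter step, so the interval is some kind of second.
Bb to C# is 3 semitones. A major second is 2, so 3 makes it augmented.

augmented second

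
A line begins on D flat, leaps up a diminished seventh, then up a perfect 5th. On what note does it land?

Gbb

A diminished seventh up from Db is Cbb (letter C, 9 semitones up).
A perfect fifth up from Cbb is Gbb (letter G, 7 semitones up).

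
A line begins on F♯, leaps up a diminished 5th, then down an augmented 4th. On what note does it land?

A diminished fifth up from F# is C (letter C, 6 semitones up).
An augmented fourth down from C is Gb (letter G, 6 semitones down).

Gb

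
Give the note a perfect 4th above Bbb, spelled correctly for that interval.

B up a perfect fourth is E, so the target letter is E.
From Bbb, a perfect fourth is 5 semitones up: Ebb.

Ebb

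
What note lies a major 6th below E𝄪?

E down a major sixth is G, so the target letter is G.
From E##, a major sixth is 9 semitones down: G##.

G##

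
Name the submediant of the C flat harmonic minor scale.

Abb

The Cb harmonic minor scale runs Cb Db Ebb Fb Gb Abb Bb.
Degree 6 is Abb.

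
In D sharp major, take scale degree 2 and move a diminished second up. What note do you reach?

F

Scale degree 2 of D# major is E#.
A diminished second (0 semitones) above E# lands on the letter F, giving F.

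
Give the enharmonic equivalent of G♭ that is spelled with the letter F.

F#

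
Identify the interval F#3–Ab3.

diminished third

Counting letters F–G–A gives a third.
F#→Ab = 2 semitones, 2 narrower than the major third (4), so diminished.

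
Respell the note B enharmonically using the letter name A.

A##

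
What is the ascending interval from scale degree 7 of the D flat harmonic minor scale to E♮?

Scale degree 7 of Db harmonic minor is C.
C up to E: letters C→E make it a third; 4 semitones makes it major.

major third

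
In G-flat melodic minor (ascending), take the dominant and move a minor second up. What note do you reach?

Ebb

The dominant of Gb melodic minor (ascending) is Db.
A minor second (1 semitone) above Db lands on the letter E, giving Ebb.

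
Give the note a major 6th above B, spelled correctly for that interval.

G#

A sixth above B lands on the letter G.
A major sixth spans 9 semitones, so B moves to pitch class 8. On the letter G that is G#.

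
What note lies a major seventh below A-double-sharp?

B#

A seventh below A lands on the letter B.
A major seventh spans 11 semitones, so A## moves to pitch class 0. On the letter B that is B#.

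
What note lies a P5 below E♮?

E down a perfect fifth is A, so the target letter is A.
From E, a perfect fifth is 7 semitones down: A.

A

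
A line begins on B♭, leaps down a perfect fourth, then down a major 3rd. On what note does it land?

A perfect fourth down from Bb is F (letter F, 5 semitones down).
A major third down from F is Db (letter D, 4 semitones down).

Db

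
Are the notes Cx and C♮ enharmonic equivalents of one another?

Two spellings are enharmonically equivalent only if they share a pitch class.
Here C## → 2, C → 0; 0 ≠ 2, so they are not.

No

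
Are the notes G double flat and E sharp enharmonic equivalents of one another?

Gbb = pitch class 5 and E# = pitch class 5 — the same pitch class, so they are enharmonic equivalents.

Yes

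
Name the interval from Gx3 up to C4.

The letter names run G→C, a span of 3 letter steps, so the interval is some kind of fourth.
G## to C is 3 semitones. A perfect fourth is 5, so 3 makes it doubly diminished.

doubly diminished fourth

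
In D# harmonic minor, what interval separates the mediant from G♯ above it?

major second

The mediant of D# harmonic minor is F#.
F# up to G#: letters F→G make it a second; 2 semitones makes it major.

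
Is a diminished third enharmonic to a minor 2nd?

No

A diminished third spans 2 semitones; a minor second spans 1.
The spans differ, so they are not enharmonic equivalents.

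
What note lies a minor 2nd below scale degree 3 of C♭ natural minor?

Scale degree 3 of Cb natural minor is Ebb.
A minor second (1 semitone) below Ebb lands on the letter D, giving Db.

Db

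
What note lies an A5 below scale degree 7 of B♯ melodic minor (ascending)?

D#

Scale degree 7 of B# melodic minor (ascending) is A##.
An augmented fifth (8 semitones) below A## lands on the letter D, giving D#.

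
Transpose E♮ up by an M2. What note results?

F#

E up a major second is F#, so the target letter is F.
From E, a major second is 2 semitones up: F#.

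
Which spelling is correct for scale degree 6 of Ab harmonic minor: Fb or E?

Each scale degree takes a distinct letter name. Degree 6 of a scale on A must use the letter F.
Fb and E are enharmonically the same pitch, but only Fb uses the letter F, so it is the correct spelling here.

Fb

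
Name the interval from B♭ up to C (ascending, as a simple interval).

The letter names run B→C, a span of 1 letter step, so the interval is some kind of second.
Bb to C is 2 semitones. A major second is 2, so 2 makes it major.

major second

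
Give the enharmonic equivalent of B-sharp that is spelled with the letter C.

B# is pitch class 0. The letter C alone is pitch class 0.
Pitch class 0 on C needs no accidental: C.

C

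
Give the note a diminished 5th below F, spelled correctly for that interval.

B

F down a perfect fifth is Bb, so the target letter is B.
From F, a diminished fifth is 6 semitones down: B.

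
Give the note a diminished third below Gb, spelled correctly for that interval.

G down a major third is Eb, so the target letter is E.
From Gb, a diminished third is 2 semitones down: E.

E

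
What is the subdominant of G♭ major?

Cb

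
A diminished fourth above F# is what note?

Bb

A fourth above F lands on the letter B.
A diminished fourth spans 4 semitones, so F# moves to pitch class 10. On the letter B that is Bb.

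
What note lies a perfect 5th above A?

E

A up a perfect fifth is E, so the target letter is E.
From A, a perfect fifth is 7 semitones up: E.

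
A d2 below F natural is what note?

E#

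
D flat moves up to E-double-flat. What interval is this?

minor second

Counting letters D–E gives a second.
Db→Ebb = 1 semitone, 1 narrower than the major second (2), so minor.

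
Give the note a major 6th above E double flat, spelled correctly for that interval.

A sixth above E lands on the letter C.
A major sixth spans 9 semitones, so Ebb moves to pitch class 11. On the letter C that is Cb.

Cb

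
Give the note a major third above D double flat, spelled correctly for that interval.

D up a major third is F#, so the target letter is F.
From Dbb, a major third is 4 semitones up: Fb.

Fb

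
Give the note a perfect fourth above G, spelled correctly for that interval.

A fourth above G lands on the letter C.
A perfect fourth spans 5 semitones, so G moves to pitch class 0. On the letter C that is C.

C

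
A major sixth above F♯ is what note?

F up a major sixth is D, so the target letter is D.
From F#, a major sixth is 9 semitones up: D#.

D#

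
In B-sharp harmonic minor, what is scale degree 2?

C##

The B# harmonic minor scale runs B# C## D# E# F## G# A##.
Degree 2 is C##.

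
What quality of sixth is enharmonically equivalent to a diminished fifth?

A diminished fifth spans 6 semitones.
A sixth spanning 6 semitones is doubly diminished (the major sixth is 9).

doubly diminished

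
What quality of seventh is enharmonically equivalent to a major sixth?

diminished

A major sixth spans 9 semitones.
A seventh spanning 9 semitones is diminished (the major seventh is 11).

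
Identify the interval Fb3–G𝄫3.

Counting letters F–G gives a second.
Fb→Gbb = 1 semitone, 1 narrower than the major second (2), so minor.

minor second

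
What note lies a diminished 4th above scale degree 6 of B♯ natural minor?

Scale degree 6 of B# natural minor is G#.
A diminished fourth (4 semitones) above G# lands on the letter C, giving C.

C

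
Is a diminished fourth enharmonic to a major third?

A diminished fourth spans 4 semitones; a major third spans 4.
They are enharmonically equivalent.

Yes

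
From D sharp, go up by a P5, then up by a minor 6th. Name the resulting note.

A perfect fifth up from D# is A# (letter A, 7 semitones up).
A minor sixth up from A# is F# (letter F, 8 semitones up).

F#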